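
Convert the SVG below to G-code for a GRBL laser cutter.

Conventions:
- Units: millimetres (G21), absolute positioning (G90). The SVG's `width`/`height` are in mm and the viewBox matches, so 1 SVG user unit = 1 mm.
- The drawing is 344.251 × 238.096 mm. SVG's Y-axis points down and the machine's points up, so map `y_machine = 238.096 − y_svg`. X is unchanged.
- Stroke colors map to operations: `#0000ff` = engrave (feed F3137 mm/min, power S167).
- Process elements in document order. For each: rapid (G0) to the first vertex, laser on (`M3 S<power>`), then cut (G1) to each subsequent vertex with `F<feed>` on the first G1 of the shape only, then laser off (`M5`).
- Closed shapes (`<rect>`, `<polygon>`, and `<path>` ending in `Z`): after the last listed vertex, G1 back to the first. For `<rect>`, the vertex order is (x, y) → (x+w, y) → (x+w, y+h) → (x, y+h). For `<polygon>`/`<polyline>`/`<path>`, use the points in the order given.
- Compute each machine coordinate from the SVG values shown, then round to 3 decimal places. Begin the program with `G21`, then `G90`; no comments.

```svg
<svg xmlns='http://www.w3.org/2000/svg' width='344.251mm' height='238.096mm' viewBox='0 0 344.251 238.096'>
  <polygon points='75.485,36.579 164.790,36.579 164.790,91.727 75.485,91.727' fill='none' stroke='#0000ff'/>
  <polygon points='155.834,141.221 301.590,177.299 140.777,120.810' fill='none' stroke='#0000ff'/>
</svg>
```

G21
G90
G0 X75.485 Y201.517
M3 S167
G1 X164.790 Y201.517 F3137
G1 X164.790 Y146.369
G1 X75.485 Y146.369
G1 X75.485 Y201.517
M5
G0 X155.834 Y96.875
M3 S167
G1 X301.590 Y60.797 F3137
G1 X140.777 Y117.286
G1 X155.834 Y96.875
M5

Since the viewBox matches the mm dimensions, user units are millimetres directly. The only transform is the Y-flip y_m = 238.096 − y_svg.

Shape 1 is a rectangle drawn with `<polygon>`. Its stroke #0000ff means engrave at S167, F3137. After flipping Y the toolpath is (75.485,201.517) → (164.790,201.517) → (164.790,146.369) → (75.485,146.369) → (75.485,201.517), returning to the start.

Shape 2 is a closed polygon drawn with `<polygon>`. Its stroke #0000ff means engrave at S167, F3137. After flipping Y the toolpath is (155.834,96.875) → (301.590,60.797) → (140.777,117.286) → (155.834,96.875), returning to the start.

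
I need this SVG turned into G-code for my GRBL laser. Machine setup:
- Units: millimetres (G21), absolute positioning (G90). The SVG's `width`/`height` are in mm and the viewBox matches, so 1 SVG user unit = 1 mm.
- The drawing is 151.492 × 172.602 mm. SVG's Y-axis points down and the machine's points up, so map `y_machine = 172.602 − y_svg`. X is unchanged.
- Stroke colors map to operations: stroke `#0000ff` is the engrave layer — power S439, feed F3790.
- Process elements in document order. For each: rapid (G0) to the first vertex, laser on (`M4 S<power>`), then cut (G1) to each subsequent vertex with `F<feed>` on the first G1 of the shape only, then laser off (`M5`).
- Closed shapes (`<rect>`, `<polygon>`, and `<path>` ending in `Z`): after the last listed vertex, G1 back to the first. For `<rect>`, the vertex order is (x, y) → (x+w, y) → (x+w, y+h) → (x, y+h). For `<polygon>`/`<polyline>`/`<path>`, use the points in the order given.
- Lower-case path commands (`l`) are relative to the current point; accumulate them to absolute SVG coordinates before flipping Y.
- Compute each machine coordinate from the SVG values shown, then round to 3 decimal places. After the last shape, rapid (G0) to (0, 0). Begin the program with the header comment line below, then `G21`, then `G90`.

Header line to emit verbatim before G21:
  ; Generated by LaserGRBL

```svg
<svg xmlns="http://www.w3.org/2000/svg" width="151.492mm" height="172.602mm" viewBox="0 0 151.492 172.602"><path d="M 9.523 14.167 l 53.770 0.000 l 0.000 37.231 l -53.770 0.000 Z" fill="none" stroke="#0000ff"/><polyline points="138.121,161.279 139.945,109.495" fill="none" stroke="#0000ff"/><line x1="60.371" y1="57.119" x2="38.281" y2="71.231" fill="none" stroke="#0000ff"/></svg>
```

Since the viewBox matches the mm dimensions, user units are millimetres directly. The only transform is the Y-flip y_m = 172.602 − y_svg.

Shape 1 is a rectangle drawn with `<path>`. Its stroke #0000ff means engrave at S439, F3790. After flipping Y the toolpath is (9.523,158.435) → (63.293,158.435) → (63.293,121.204) → (9.523,121.204) → (9.523,158.435), returning to the start.

Shape 2 is a line segment drawn with `<polyline>`. Its stroke #0000ff means engrave at S439, F3790. After flipping Y the toolpath is (138.121,11.323) → (139.945,63.107).

Shape 3 is a line segment drawn with `<line>`. Its stroke #0000ff means engrave at S439, F3790. After flipping Y the toolpath is (60.371,115.483) → (38.281,101.371).

; Generated by LaserGRBL
G21
G90
G0 X9.523 Y158.435
M4 S439
G1 X63.293 Y158.435 F3790
G1 X63.293 Y121.204
G1 X9.523 Y121.204
G1 X9.523 Y158.435
M5
G0 X138.121 Y11.323
M4 S439
G1 X139.945 Y63.107 F3790
M5
G0 X60.371 Y115.483
M4 S439
G1 X38.281 Y101.371 F3790
M5
G0 X0.000 Y0.000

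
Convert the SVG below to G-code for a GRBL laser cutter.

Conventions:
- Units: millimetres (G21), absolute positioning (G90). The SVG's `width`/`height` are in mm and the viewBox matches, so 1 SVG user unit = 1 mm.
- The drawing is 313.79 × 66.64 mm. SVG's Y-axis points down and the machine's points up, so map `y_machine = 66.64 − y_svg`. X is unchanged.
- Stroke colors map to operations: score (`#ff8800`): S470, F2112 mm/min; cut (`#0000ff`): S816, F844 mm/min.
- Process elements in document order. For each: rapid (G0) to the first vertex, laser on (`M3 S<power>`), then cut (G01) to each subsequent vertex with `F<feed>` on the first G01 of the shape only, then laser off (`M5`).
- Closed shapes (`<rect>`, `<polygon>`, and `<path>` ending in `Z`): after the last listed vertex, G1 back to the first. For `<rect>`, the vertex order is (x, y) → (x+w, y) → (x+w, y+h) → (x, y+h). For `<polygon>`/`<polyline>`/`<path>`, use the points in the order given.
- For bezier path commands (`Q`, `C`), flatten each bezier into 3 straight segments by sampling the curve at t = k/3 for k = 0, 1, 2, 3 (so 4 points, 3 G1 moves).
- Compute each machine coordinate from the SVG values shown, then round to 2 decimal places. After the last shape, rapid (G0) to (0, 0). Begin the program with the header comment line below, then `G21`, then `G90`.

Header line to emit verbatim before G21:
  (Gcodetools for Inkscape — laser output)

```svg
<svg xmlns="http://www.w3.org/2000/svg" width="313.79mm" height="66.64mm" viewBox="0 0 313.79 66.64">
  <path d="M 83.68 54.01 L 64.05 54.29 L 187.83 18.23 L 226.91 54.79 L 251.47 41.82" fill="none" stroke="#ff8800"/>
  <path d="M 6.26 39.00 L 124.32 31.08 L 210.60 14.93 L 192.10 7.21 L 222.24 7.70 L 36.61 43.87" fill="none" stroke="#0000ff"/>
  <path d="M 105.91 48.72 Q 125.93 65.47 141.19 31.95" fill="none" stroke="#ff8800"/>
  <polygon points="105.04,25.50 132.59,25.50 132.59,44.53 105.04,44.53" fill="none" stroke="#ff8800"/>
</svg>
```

(Gcodetools for Inkscape — laser output)
G21
G90
G0 X83.68 Y12.63
M3 S470
G01 X64.05 Y12.35 F2112
G01 X187.83 Y48.41
G01 X226.91 Y11.85
G01 X251.47 Y24.82
M5
G0 X6.26 Y27.64
M3 S816
G01 X124.32 Y35.56 F844
G01 X210.60 Y51.71
G01 X192.10 Y59.43
G01 X222.24 Y58.94
G01 X36.61 Y22.77
M5
G0 X105.91 Y17.92
M3 S470
G01 X118.73 Y12.34 F2112
G01 X130.49 Y17.93
G01 X141.19 Y34.69
M5
G0 X105.04 Y41.14
M3 S470
G01 X132.59 Y41.14 F2112
G01 X132.59 Y22.11
G01 X105.04 Y22.11
G01 X105.04 Y41.14
M5
G0 X0.00 Y0.00

Since the viewBox matches the mm dimensions, user units are millimetres directly. The only transform is the Y-flip y_m = 66.64 − y_svg.

Shape 1 is a open polyline drawn with `<path>`. Its stroke #ff8800 means score at S470, F2112. After flipping Y the toolpath is (83.68,12.63) → (64.05,12.35) → (187.83,48.41) → (226.91,11.85) → (251.47,24.82).

Shape 2 is a open polyline drawn with `<path>`. Its stroke #0000ff means cut at S816, F844. After flipping Y the toolpath is (6.26,27.64) → (124.32,35.56) → (210.60,51.71) → (192.10,59.43) → (222.24,58.94) → (36.61,22.77).

Shape 3 is a quadratic bezier drawn with `<path>`. Its stroke #ff8800 means score at S470, F2112. After flipping Y the toolpath is (105.91,17.92) → (118.73,12.34) → (130.49,17.93) → (141.19,34.69).

Shape 4 is a rectangle drawn with `<polygon>`. Its stroke #ff8800 means score at S470, F2112. After flipping Y the toolpath is (105.04,41.14) → (132.59,41.14) → (132.59,22.11) → (105.04,22.11) → (105.04,41.14), returning to the start.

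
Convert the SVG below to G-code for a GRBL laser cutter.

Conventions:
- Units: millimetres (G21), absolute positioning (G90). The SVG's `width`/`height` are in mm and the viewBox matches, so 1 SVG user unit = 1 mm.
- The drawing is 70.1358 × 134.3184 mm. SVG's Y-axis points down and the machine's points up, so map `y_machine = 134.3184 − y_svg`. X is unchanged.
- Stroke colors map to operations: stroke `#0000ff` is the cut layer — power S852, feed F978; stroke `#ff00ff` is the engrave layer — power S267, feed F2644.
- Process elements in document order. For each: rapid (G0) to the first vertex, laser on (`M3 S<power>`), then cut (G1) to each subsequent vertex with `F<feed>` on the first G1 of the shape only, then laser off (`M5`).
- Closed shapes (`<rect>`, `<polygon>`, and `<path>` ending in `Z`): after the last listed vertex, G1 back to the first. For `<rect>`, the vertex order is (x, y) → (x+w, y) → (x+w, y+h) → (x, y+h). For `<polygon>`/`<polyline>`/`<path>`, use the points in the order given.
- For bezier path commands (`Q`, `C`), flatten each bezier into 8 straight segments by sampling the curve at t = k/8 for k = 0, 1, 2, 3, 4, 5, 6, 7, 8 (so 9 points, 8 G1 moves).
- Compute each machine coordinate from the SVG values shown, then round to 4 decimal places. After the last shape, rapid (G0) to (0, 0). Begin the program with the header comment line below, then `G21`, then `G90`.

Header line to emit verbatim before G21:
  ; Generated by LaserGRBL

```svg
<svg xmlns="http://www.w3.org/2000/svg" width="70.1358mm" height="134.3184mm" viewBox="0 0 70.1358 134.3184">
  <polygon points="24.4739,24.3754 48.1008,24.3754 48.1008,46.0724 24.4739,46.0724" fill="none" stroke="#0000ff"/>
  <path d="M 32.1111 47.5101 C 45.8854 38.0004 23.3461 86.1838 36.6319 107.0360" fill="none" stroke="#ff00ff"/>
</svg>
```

Since the viewBox matches the mm dimensions, user units are millimetres directly. The only transform is the Y-flip y_m = 134.3184 − y_svg.

Shape 1 is a rectangle drawn with `<polygon>`. Its stroke #0000ff means cut at S852, F978. After flipping Y the toolpath is (24.4739,109.9430) → (48.1008,109.9430) → (48.1008,88.2460) → (24.4739,88.2460) → (24.4739,109.9430), returning to the start.

Shape 2 is a cubic bezier drawn with `<path>`. Its stroke #ff00ff means engrave at S267, F2644. After flipping Y the toolpath is (32.1111,86.8083) → (35.7152,87.8361) → (36.7602,84.4516) → (36.0916,77.6511) → (34.5547,68.4311) → (32.9949,57.7878) → (32.2576,46.7176) → (33.1881,36.2171) → (36.6319,27.2824).

; Generated by LaserGRBL
G21
G90
G0 X24.4739 Y109.9430
M3 S852
G1 X48.1008 Y109.9430 F978
G1 X48.1008 Y88.2460
G1 X24.4739 Y88.2460
G1 X24.4739 Y109.9430
M5
G0 X32.1111 Y86.8083
M3 S267
G1 X35.7152 Y87.8361 F2644
G1 X36.7602 Y84.4516
G1 X36.0916 Y77.6511
G1 X34.5547 Y68.4311
G1 X32.9949 Y57.7878
G1 X32.2576 Y46.7176
G1 X33.1881 Y36.2171
G1 X36.6319 Y27.2824
M5
G0 X0.0000 Y0.0000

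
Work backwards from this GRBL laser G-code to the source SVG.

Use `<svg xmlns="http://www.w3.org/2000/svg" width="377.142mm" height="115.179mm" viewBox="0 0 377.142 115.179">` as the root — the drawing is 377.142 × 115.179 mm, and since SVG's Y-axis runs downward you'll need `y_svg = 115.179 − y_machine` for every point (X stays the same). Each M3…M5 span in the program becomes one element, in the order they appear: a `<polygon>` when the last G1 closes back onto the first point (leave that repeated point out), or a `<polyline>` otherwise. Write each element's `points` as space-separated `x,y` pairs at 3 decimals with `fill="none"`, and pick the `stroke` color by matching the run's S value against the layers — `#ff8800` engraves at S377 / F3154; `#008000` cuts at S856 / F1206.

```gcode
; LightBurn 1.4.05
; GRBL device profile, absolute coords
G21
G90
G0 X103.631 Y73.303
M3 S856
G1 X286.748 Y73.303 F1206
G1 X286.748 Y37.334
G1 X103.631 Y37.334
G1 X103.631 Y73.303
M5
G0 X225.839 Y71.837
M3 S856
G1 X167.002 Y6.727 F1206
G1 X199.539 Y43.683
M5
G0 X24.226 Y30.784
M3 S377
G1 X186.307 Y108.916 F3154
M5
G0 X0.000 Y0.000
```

<svg xmlns="http://www.w3.org/2000/svg" width="377.142mm" height="115.179mm" viewBox="0 0 377.142 115.179">
  <polygon points="103.631,41.876 286.748,41.876 286.748,77.845 103.631,77.845" fill="none" stroke="#008000"/>
  <polyline points="225.839,43.342 167.002,108.452 199.539,71.496" fill="none" stroke="#008000"/>
  <polyline points="24.226,84.395 186.307,6.263" fill="none" stroke="#ff8800"/>
</svg>

Machine Y-up, SVG Y-down with viewBox height 115.179, so y_svg = 115.179 − y_machine; X carries over.

Run 1: S856 ⇒ cut layer `#008000`. The run returns to its start, so emit a `<polygon>` with points (Y-flipped): 103.631,41.876 286.748,41.876 286.748,77.845 103.631,77.845.

Run 2: S856 ⇒ cut layer `#008000`. The run is open, so emit a `<polyline>` with points (Y-flipped): 225.839,43.342 167.002,108.452 199.539,71.496.

Run 3: power S377 maps to stroke `#ff8800` (engrave). The run is open, so emit a `<polyline>` with points (Y-flipped): 24.226,84.395 186.307,6.263.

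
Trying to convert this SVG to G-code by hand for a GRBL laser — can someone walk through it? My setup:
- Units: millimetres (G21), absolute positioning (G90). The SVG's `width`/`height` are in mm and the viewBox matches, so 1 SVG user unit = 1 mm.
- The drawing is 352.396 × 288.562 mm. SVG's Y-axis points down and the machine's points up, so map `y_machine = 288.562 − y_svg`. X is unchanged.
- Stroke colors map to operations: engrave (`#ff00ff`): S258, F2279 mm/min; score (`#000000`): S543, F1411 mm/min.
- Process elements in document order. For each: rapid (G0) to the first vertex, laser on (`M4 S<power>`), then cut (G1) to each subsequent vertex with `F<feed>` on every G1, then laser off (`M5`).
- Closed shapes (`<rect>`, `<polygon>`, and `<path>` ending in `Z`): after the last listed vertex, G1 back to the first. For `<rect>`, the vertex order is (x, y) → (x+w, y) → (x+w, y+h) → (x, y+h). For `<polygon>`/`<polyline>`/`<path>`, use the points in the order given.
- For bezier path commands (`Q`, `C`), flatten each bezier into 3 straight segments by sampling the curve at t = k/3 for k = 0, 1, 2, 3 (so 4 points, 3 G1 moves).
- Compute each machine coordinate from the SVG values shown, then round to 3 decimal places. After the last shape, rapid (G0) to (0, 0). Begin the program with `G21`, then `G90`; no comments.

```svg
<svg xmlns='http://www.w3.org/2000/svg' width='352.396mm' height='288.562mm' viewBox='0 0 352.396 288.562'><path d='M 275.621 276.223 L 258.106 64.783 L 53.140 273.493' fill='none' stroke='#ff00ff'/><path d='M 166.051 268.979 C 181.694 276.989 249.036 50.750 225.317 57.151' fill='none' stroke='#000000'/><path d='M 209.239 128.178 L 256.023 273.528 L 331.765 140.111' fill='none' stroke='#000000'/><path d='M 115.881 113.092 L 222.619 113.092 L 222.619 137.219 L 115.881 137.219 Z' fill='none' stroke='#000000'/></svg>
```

G21
G90
G0 X275.621 Y12.339
M4 S258
G1 X258.106 Y223.779 F2279
G1 X53.140 Y15.069 F2279
M5
G0 X166.051 Y19.583
M4 S543
G1 X193.640 Y72.364 F1411
G1 X223.970 Y177.558 F1411
G1 X225.317 Y231.411 F1411
M5
G0 X209.239 Y160.384
M4 S543
G1 X256.023 Y15.034 F1411
G1 X331.765 Y148.451 F1411
M5
G0 X115.881 Y175.470
M4 S543
G1 X222.619 Y175.470 F1411
G1 X222.619 Y151.343 F1411
G1 X115.881 Y151.343 F1411
G1 X115.881 Y175.470 F1411
M5
G0 X0.000 Y0.000

viewBox `0 0 352.396 288.562` with mm width/height → 1 unit = 1 mm. Flip: y_m = 288.562 − y_svg.

**Shape 1** — `<path>` open polyline, stroke `#ff00ff` → engrave (S258, F2279). Machine vertices: (275.621,12.339) → (258.106,223.779) → (53.140,15.069). Open path.

**Shape 2** — `<path>` cubic bezier, stroke `#000000` → score (S543, F1411). Control points (SVG): P0=(166.051,268.979), P1=(181.694,276.989), P2=(249.036,50.750), P3=(225.317,57.151); sampled at t=k/3. Machine vertices: (166.051,19.583) → (193.640,72.364) → (223.970,177.558) → (225.317,231.411). Open path.

**Shape 3** — `<path>` open polyline, stroke `#000000` → score (S543, F1411). Machine vertices: (209.239,160.384) → (256.023,15.034) → (331.765,148.451). Open path.

**Shape 4** — `<path>` rectangle, stroke `#000000` → score (S543, F1411). Machine vertices: (115.881,175.470) → (222.619,175.470) → (222.619,151.343) → (115.881,151.343) → (115.881,175.470). Closed: final G1 returns to the first vertex.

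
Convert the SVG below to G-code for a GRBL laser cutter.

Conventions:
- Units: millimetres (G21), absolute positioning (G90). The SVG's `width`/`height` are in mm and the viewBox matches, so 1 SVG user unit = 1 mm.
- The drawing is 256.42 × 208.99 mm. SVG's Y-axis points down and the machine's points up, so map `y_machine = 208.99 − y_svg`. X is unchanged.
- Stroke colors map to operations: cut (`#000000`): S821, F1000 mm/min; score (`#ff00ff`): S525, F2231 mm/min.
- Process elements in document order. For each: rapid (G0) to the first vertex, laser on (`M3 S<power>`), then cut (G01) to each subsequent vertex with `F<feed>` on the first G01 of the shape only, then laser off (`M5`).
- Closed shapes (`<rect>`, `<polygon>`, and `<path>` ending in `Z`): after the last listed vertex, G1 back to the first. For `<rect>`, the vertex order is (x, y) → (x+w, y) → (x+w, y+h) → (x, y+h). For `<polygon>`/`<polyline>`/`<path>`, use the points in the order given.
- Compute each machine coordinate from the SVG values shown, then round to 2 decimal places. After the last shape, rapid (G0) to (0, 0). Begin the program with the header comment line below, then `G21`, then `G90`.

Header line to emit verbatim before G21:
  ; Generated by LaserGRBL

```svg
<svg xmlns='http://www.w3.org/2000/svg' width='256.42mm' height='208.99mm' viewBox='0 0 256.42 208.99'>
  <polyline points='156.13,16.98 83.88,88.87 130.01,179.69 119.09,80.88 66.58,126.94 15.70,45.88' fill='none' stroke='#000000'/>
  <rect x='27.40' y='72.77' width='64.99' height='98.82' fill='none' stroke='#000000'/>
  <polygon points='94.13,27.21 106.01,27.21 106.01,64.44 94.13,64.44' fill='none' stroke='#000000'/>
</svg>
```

Since the viewBox matches the mm dimensions, user units are millimetres directly. The only transform is the Y-flip y_m = 208.99 − y_svg.

Shape 1 is a open polyline drawn with `<polyline>`. Its stroke #000000 means cut at S821, F1000. After flipping Y the toolpath is (156.13,192.01) → (83.88,120.12) → (130.01,29.30) → (119.09,128.11) → (66.58,82.05) → (15.70,163.11).

Shape 2 is a rectangle drawn with `<rect>`. Its stroke #000000 means cut at S821, F1000. After flipping Y the toolpath is (27.40,136.22) → (92.39,136.22) → (92.39,37.40) → (27.40,37.40) → (27.40,136.22), returning to the start.

Shape 3 is a rectangle drawn with `<polygon>`. Its stroke #000000 means cut at S821, F1000. After flipping Y the toolpath is (94.13,181.78) → (106.01,181.78) → (106.01,144.55) → (94.13,144.55) → (94.13,181.78), returning to the start.

; Generated by LaserGRBL
G21
G90
G0 X156.13 Y192.01
M3 S821
G01 X83.88 Y120.12 F1000
G01 X130.01 Y29.30
G01 X119.09 Y128.11
G01 X66.58 Y82.05
G01 X15.70 Y163.11
M5
G0 X27.40 Y136.22
M3 S821
G01 X92.39 Y136.22 F1000
G01 X92.39 Y37.40
G01 X27.40 Y37.40
G01 X27.40 Y136.22
M5
G0 X94.13 Y181.78
M3 S821
G01 X106.01 Y181.78 F1000
G01 X106.01 Y144.55
G01 X94.13 Y144.55
G01 X94.13 Y181.78
M5
G0 X0.00 Y0.00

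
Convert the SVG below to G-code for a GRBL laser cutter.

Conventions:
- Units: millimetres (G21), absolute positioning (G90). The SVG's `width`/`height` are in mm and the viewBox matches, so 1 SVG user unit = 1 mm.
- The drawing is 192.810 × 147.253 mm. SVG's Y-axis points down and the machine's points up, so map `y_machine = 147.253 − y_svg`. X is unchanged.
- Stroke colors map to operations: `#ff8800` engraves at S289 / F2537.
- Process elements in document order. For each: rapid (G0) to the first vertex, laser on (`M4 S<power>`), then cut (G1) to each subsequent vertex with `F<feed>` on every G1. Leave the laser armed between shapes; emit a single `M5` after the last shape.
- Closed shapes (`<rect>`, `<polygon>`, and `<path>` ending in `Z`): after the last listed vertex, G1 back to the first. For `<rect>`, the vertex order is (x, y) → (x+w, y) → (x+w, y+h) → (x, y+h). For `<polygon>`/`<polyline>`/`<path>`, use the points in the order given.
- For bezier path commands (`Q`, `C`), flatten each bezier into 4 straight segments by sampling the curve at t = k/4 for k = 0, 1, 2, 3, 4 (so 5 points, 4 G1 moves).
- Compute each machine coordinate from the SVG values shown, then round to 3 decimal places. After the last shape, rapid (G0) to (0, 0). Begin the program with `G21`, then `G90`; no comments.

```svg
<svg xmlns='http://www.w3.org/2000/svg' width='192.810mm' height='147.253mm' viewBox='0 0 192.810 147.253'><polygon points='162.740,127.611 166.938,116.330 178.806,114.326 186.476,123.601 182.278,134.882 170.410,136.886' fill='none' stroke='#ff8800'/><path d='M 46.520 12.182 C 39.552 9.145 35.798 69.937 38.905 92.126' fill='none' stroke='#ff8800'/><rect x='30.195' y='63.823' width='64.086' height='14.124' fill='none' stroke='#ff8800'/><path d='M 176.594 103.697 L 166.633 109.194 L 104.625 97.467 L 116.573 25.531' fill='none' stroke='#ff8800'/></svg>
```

G21
G90
G0 X162.740 Y19.642
M4 S289
G1 X166.938 Y30.923 F2537
G1 X178.806 Y32.927 F2537
G1 X186.476 Y23.652 F2537
G1 X182.278 Y12.371 F2537
G1 X170.410 Y10.367 F2537
G1 X162.740 Y19.642 F2537
G0 X46.520 Y135.071
M4 S289
G1 X41.954 Y126.981 F2537
G1 X38.934 Y104.559 F2537
G1 X37.804 Y77.406 F2537
G1 X38.905 Y55.127 F2537
G0 X30.195 Y83.430
M4 S289
G1 X94.281 Y83.430 F2537
G1 X94.281 Y69.306 F2537
G1 X30.195 Y69.306 F2537
G1 X30.195 Y83.430 F2537
G0 X176.594 Y43.556
M4 S289
G1 X166.633 Y38.059 F2537
G1 X104.625 Y49.786 F2537
G1 X116.573 Y121.722 F2537
M5
G0 X0.000 Y0.000

1 u = 1 mm; y_m = 147.253 − y.

[1] `<polygon>` regular polygon, #ff8800→engrave S289 F2537: (162.740,19.642) → (166.938,30.923) → (178.806,32.927) → (186.476,23.652) → (182.278,12.371) → (170.410,10.367) → (162.740,19.642) (closed)

[2] `<path>` cubic bezier, #ff8800→engrave S289 F2537: (46.520,135.071) → (41.954,126.981) → (38.934,104.559) → (37.804,77.406) → (38.905,55.127)

[3] `<rect>` rectangle, #ff8800→engrave S289 F2537: (30.195,83.430) → (94.281,83.430) → (94.281,69.306) → (30.195,69.306) → (30.195,83.430) (closed)

[4] `<path>` open polyline, #ff8800→engrave S289 F2537: (176.594,43.556) → (166.633,38.059) → (104.625,49.786) → (116.573,121.722)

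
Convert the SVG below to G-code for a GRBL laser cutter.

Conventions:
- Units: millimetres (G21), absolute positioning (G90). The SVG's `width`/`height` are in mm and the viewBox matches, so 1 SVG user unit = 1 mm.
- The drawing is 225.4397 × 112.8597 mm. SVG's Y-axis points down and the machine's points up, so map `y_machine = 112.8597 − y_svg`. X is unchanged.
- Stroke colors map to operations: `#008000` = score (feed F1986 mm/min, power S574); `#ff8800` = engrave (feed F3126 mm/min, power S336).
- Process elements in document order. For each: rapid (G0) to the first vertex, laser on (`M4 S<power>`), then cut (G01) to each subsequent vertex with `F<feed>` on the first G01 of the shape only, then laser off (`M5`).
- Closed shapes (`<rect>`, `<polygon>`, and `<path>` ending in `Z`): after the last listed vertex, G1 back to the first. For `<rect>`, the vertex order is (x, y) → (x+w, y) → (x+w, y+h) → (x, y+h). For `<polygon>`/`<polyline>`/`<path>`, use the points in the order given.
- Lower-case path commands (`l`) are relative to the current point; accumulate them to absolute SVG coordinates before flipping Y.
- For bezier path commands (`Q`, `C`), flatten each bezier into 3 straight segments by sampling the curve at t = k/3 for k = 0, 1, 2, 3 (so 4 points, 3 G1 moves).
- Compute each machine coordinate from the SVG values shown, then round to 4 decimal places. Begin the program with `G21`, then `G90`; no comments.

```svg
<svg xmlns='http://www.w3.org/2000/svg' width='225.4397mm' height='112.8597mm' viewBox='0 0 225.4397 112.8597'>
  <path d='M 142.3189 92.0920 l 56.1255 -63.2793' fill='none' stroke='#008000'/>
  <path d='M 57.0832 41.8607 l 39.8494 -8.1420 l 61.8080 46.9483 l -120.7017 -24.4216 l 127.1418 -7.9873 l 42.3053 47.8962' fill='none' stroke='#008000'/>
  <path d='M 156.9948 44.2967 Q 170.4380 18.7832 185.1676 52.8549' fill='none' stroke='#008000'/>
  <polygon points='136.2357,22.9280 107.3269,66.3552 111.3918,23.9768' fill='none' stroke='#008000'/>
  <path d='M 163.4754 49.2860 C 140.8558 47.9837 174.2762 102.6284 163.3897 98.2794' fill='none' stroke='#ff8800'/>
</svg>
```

1 u = 1 mm; y_m = 112.8597 − y.

[1] `<path>` line segment, #008000→score S574 F1986: (142.3189,20.7677) → (198.4444,84.0470)

[2] `<path>` open polyline, #008000→score S574 F1986: (57.0832,70.9990) → (96.9326,79.1410) → (158.7406,32.1927) → (38.0389,56.6143) → (165.1807,64.6016) → (207.4860,16.7054)

[3] `<path>` quadratic bezier, #008000→score S574 F1986: (156.9948,68.5630) → (166.0999,78.9514) → (175.4908,76.0987) → (185.1676,60.0048)

[4] `<polygon>` closed polygon, #008000→score S574 F1986: (136.2357,89.9317) → (107.3269,46.5045) → (111.3918,88.8829) → (136.2357,89.9317) (closed)

[5] `<path>` cubic bezier, #ff8800→engrave S336 F3126: (163.4754,63.5737) → (155.8192,50.4841) → (163.2238,25.6388) → (163.3897,14.5803)

G21
G90
G0 X142.3189 Y20.7677
M4 S574
G01 X198.4444 Y84.0470 F1986
M5
G0 X57.0832 Y70.9990
M4 S574
G01 X96.9326 Y79.1410 F1986
G01 X158.7406 Y32.1927
G01 X38.0389 Y56.6143
G01 X165.1807 Y64.6016
G01 X207.4860 Y16.7054
M5
G0 X156.9948 Y68.5630
M4 S574
G01 X166.0999 Y78.9514 F1986
G01 X175.4908 Y76.0987
G01 X185.1676 Y60.0048
M5
G0 X136.2357 Y89.9317
M4 S574
G01 X107.3269 Y46.5045 F1986
G01 X111.3918 Y88.8829
G01 X136.2357 Y89.9317
M5
G0 X163.4754 Y63.5737
M4 S336
G01 X155.8192 Y50.4841 F3126
G01 X163.2238 Y25.6388
G01 X163.3897 Y14.5803
M5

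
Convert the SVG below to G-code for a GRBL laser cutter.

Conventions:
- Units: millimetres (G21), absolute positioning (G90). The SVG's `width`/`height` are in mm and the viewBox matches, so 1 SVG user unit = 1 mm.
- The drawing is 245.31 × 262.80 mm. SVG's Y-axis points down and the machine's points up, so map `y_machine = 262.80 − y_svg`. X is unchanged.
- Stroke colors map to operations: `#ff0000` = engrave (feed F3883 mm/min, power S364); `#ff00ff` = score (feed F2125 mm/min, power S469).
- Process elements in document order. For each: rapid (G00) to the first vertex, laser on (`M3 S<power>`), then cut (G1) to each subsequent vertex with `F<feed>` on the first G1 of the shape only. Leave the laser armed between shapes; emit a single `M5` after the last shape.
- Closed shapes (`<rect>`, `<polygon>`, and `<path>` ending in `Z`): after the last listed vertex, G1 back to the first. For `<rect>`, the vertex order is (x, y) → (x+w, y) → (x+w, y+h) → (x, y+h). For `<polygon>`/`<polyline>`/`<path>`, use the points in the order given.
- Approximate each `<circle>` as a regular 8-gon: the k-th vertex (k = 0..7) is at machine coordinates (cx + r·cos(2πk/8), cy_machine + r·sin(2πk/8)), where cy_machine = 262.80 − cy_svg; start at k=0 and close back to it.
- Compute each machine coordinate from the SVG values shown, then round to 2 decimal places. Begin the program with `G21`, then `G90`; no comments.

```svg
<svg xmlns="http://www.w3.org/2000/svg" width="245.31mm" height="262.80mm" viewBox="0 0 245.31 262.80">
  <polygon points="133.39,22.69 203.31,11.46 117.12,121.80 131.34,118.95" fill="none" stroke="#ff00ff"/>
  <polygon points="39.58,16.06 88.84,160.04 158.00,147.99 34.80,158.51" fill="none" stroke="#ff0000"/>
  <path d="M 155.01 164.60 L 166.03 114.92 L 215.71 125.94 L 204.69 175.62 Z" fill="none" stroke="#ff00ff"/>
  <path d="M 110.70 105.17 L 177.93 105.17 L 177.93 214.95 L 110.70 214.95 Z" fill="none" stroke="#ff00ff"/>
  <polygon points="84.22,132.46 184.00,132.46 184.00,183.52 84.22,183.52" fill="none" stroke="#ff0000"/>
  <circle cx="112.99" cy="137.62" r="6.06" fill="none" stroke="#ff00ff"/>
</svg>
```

G21
G90
G00 X133.39 Y240.11
M3 S469
G1 X203.31 Y251.34 F2125
G1 X117.12 Y141.00
G1 X131.34 Y143.85
G1 X133.39 Y240.11
G00 X39.58 Y246.74
M3 S364
G1 X88.84 Y102.76 F3883
G1 X158.00 Y114.81
G1 X34.80 Y104.29
G1 X39.58 Y246.74
G00 X155.01 Y98.20
M3 S469
G1 X166.03 Y147.88 F2125
G1 X215.71 Y136.86
G1 X204.69 Y87.18
G1 X155.01 Y98.20
G00 X110.70 Y157.63
M3 S469
G1 X177.93 Y157.63 F2125
G1 X177.93 Y47.85
G1 X110.70 Y47.85
G1 X110.70 Y157.63
G00 X84.22 Y130.34
M3 S364
G1 X184.00 Y130.34 F3883
G1 X184.00 Y79.28
G1 X84.22 Y79.28
G1 X84.22 Y130.34
G00 X119.05 Y125.18
M3 S469
G1 X117.28 Y129.47 F2125
G1 X112.99 Y131.24
G1 X108.70 Y129.47
G1 X106.93 Y125.18
G1 X108.70 Y120.89
G1 X112.99 Y119.12
G1 X117.28 Y120.89
G1 X119.05 Y125.18
M5

1 u = 1 mm; y_m = 262.80 − y.

[1] `<polygon>` closed polygon, #ff00ff→score S469 F2125: (133.39,240.11) → (203.31,251.34) → (117.12,141.00) → (131.34,143.85) → (133.39,240.11) (closed)

[2] `<polygon>` closed polygon, #ff0000→engrave S364 F3883: (39.58,246.74) → (88.84,102.76) → (158.00,114.81) → (34.80,104.29) → (39.58,246.74) (closed)

[3] `<path>` regular polygon, #ff00ff→score S469 F2125: (155.01,98.20) → (166.03,147.88) → (215.71,136.86) → (204.69,87.18) → (155.01,98.20) (closed)

[4] `<path>` rectangle, #ff00ff→score S469 F2125: (110.70,157.63) → (177.93,157.63) → (177.93,47.85) → (110.70,47.85) → (110.70,157.63) (closed)

[5] `<polygon>` rectangle, #ff0000→engrave S364 F3883: (84.22,130.34) → (184.00,130.34) → (184.00,79.28) → (84.22,79.28) → (84.22,130.34) (closed)

[6] `<circle>` circle, #ff00ff→score S469 F2125: (119.05,125.18) → (117.28,129.47) → (112.99,131.24) → (108.70,129.47) → (106.93,125.18) → (108.70,120.89) → (112.99,119.12) → (117.28,120.89) → (119.05,125.18) (closed)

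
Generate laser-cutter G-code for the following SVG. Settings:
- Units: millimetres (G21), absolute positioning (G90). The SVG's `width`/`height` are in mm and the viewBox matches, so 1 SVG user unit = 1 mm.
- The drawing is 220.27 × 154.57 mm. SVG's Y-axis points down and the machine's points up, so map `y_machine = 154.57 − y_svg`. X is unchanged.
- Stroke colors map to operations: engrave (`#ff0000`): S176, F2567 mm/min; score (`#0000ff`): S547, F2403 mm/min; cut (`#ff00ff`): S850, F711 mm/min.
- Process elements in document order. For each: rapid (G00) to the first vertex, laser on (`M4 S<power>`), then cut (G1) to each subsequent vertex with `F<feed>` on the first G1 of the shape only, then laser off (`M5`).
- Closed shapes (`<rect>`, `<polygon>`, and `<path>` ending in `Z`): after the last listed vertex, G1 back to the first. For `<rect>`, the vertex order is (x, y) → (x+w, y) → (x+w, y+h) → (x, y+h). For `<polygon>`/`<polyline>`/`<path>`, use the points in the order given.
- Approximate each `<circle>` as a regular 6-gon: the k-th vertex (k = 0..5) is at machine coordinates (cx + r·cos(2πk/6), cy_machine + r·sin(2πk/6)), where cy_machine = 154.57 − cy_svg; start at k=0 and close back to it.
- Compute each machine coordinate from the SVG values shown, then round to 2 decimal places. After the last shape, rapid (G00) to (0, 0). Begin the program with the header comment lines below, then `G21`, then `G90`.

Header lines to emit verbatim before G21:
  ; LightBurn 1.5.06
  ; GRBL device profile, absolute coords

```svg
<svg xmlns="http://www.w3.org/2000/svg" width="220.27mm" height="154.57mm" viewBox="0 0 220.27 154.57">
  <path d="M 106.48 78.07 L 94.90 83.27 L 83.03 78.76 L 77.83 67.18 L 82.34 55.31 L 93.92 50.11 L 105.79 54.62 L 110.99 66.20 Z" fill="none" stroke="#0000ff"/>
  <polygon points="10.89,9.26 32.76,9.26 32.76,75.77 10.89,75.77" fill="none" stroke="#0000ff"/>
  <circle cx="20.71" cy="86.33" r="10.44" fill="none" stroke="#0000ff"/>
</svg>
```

Since the viewBox matches the mm dimensions, user units are millimetres directly. The only transform is the Y-flip y_m = 154.57 − y_svg.

Shape 1 is a regular polygon drawn with `<path>`. Its stroke #0000ff means score at S547, F2403. After flipping Y the toolpath is (106.48,76.50) → (94.90,71.30) → (83.03,75.81) → (77.83,87.39) → (82.34,99.26) → (93.92,104.46) → (105.79,99.95) → (110.99,88.37) → (106.48,76.50), returning to the start.

Shape 2 is a rectangle drawn with `<polygon>`. Its stroke #0000ff means score at S547, F2403. After flipping Y the toolpath is (10.89,145.31) → (32.76,145.31) → (32.76,78.80) → (10.89,78.80) → (10.89,145.31), returning to the start.

Shape 3 is a circle drawn with `<circle>`. Its stroke #0000ff means score at S547, F2403. After flipping Y the toolpath is (31.15,68.24) → (25.93,77.28) → (15.49,77.28) → (10.27,68.24) → (15.49,59.20) → (25.93,59.20) → (31.15,68.24), returning to the start.

; LightBurn 1.5.06
; GRBL device profile, absolute coords
G21
G90
G00 X106.48 Y76.50
M4 S547
G1 X94.90 Y71.30 F2403
G1 X83.03 Y75.81
G1 X77.83 Y87.39
G1 X82.34 Y99.26
G1 X93.92 Y104.46
G1 X105.79 Y99.95
G1 X110.99 Y88.37
G1 X106.48 Y76.50
M5
G00 X10.89 Y145.31
M4 S547
G1 X32.76 Y145.31 F2403
G1 X32.76 Y78.80
G1 X10.89 Y78.80
G1 X10.89 Y145.31
M5
G00 X31.15 Y68.24
M4 S547
G1 X25.93 Y77.28 F2403
G1 X15.49 Y77.28
G1 X10.27 Y68.24
G1 X15.49 Y59.20
G1 X25.93 Y59.20
G1 X31.15 Y68.24
M5
G00 X0.00 Y0.00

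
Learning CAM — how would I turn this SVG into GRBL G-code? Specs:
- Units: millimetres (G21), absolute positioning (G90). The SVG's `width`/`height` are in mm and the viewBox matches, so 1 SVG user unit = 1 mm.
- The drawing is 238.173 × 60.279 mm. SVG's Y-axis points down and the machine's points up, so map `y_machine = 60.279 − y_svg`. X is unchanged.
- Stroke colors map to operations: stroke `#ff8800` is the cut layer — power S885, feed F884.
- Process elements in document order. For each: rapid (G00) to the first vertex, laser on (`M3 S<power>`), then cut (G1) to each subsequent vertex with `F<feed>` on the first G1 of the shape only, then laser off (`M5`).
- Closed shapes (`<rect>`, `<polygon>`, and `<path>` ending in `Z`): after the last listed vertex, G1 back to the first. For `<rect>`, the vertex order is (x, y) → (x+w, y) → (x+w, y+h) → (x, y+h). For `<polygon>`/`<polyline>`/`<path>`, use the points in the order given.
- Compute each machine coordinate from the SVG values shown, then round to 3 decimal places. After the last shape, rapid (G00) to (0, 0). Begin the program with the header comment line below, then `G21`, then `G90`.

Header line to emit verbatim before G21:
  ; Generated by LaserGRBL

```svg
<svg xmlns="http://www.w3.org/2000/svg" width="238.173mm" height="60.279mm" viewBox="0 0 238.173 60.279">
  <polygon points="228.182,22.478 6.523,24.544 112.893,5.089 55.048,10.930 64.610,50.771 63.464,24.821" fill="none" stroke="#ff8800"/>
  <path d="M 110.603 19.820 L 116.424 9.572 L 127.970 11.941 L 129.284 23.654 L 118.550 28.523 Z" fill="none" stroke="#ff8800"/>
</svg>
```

viewBox `0 0 238.173 60.279` with mm width/height → 1 unit = 1 mm. Flip: y_m = 60.279 − y_svg.

**Shape 1** — `<polygon>` closed polygon, stroke `#ff8800` → cut (S885, F884). Machine vertices: (228.182,37.801) → (6.523,35.735) → (112.893,55.190) → (55.048,49.349) → (64.610,9.508) → (63.464,35.458) → (228.182,37.801). Closed: final G1 returns to the first vertex.

**Shape 2** — `<path>` regular polygon, stroke `#ff8800` → cut (S885, F884). Machine vertices: (110.603,40.459) → (116.424,50.707) → (127.970,48.338) → (129.284,36.625) → (118.550,31.756) → (110.603,40.459). Closed: final G1 returns to the first vertex.

; Generated by LaserGRBL
G21
G90
G00 X228.182 Y37.801
M3 S885
G1 X6.523 Y35.735 F884
G1 X112.893 Y55.190
G1 X55.048 Y49.349
G1 X64.610 Y9.508
G1 X63.464 Y35.458
G1 X228.182 Y37.801
M5
G00 X110.603 Y40.459
M3 S885
G1 X116.424 Y50.707 F884
G1 X127.970 Y48.338
G1 X129.284 Y36.625
G1 X118.550 Y31.756
G1 X110.603 Y40.459
M5
G00 X0.000 Y0.000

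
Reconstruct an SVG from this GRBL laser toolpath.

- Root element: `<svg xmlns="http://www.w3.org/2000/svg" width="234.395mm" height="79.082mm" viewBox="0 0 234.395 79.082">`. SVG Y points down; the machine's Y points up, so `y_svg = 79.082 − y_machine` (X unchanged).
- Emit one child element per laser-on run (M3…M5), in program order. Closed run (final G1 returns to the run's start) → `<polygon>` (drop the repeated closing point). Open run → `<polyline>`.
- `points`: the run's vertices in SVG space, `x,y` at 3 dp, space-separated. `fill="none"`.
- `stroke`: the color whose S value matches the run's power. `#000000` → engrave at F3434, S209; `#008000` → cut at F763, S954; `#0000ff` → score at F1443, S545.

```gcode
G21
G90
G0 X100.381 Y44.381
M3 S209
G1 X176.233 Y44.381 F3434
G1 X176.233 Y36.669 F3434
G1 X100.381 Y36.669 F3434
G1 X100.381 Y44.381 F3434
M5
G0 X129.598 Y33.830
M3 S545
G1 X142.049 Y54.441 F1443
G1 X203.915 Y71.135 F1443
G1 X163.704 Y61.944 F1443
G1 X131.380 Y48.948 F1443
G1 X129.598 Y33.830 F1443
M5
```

<svg xmlns="http://www.w3.org/2000/svg" width="234.395mm" height="79.082mm" viewBox="0 0 234.395 79.082">
  <polygon points="100.381,34.701 176.233,34.701 176.233,42.413 100.381,42.413" fill="none" stroke="#000000"/>
  <polygon points="129.598,45.252 142.049,24.641 203.915,7.947 163.704,17.138 131.380,30.134" fill="none" stroke="#0000ff"/>
</svg>

y_svg = 79.082 − y_m.

[1] S209→`#000000` (engrave); closed run; points: 100.381,34.701 176.233,34.701 176.233,42.413 100.381,42.413

[2] S545→`#0000ff` (score); closed run; points: 129.598,45.252 142.049,24.641 203.915,7.947 163.704,17.138 131.380,30.134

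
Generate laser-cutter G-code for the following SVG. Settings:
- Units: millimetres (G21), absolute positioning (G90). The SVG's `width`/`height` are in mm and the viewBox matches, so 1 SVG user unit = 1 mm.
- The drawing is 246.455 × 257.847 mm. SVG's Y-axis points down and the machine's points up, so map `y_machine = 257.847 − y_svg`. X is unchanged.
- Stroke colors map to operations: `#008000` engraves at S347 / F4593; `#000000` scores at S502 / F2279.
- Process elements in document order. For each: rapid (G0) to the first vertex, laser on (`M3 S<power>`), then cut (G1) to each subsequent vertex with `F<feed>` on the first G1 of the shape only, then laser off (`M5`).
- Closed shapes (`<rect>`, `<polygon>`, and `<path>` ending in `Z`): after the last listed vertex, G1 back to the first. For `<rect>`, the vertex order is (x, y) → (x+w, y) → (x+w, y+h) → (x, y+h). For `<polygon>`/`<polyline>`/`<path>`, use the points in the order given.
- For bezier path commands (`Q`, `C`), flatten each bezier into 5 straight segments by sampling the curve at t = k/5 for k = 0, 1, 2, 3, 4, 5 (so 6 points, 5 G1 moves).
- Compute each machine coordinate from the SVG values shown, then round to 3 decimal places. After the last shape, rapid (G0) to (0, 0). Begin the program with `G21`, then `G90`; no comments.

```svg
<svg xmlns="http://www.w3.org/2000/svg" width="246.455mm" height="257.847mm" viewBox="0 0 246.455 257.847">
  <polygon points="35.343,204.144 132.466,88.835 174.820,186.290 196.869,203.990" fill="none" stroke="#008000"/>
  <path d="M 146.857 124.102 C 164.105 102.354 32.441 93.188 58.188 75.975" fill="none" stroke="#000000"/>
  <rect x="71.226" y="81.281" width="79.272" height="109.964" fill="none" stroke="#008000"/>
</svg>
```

viewBox `0 0 246.455 257.847` with mm width/height → 1 unit = 1 mm. Flip: y_m = 257.847 − y_svg.

**Shape 1** — `<polygon>` closed polygon, stroke `#008000` → engrave (S347, F4593). Machine vertices: (35.343,53.703) → (132.466,169.012) → (174.820,71.557) → (196.869,53.857) → (35.343,53.703). Closed: final G1 returns to the first vertex.

**Shape 2** — `<path>` cubic bezier, stroke `#000000` → score (S502, F2279). Control points (SVG): P0=(146.857,124.102), P1=(164.105,102.354), P2=(32.441,93.188), P3=(58.188,75.975); sampled at t=k/5. Machine vertices: (146.857,133.745) → (141.787,145.449) → (115.682,155.123) → (83.244,163.759) → (59.179,172.345) → (58.188,181.872). Open path.

**Shape 3** — `<rect>` rectangle, stroke `#008000` → engrave (S347, F4593). Machine vertices: (71.226,176.566) → (150.498,176.566) → (150.498,66.602) → (71.226,66.602) → (71.226,176.566). Closed: final G1 returns to the first vertex.

G21
G90
G0 X35.343 Y53.703
M3 S347
G1 X132.466 Y169.012 F4593
G1 X174.820 Y71.557
G1 X196.869 Y53.857
G1 X35.343 Y53.703
M5
G0 X146.857 Y133.745
M3 S502
G1 X141.787 Y145.449 F2279
G1 X115.682 Y155.123
G1 X83.244 Y163.759
G1 X59.179 Y172.345
G1 X58.188 Y181.872
M5
G0 X71.226 Y176.566
M3 S347
G1 X150.498 Y176.566 F4593
G1 X150.498 Y66.602
G1 X71.226 Y66.602
G1 X71.226 Y176.566
M5
G0 X0.000 Y0.000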